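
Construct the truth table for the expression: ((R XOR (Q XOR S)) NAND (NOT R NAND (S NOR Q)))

S | R | Q | Output
------------------
0 | 0 | 0 | 1
0 | 0 | 1 | 0
0 | 1 | 0 | 0
0 | 1 | 1 | 1
1 | 0 | 0 | 0
1 | 0 | 1 | 1
1 | 1 | 0 | 1
1 | 1 | 1 | 0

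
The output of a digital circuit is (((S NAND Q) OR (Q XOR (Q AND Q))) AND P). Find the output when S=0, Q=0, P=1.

Substituting: (((0 NAND 0) OR (0 XOR (0 AND 0))) AND 1)
= 1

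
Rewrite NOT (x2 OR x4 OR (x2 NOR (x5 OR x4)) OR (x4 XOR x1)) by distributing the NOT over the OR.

NOT x2 AND NOT x4 AND NOT (x2 NOR (x5 OR x4)) AND NOT (x4 XOR x1)
De Morgan's: NOT(OR of terms) = AND of negations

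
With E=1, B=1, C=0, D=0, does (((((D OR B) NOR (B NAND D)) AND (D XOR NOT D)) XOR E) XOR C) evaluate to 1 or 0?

Substituting: (((((0 OR 1) NOR (1 NAND 0)) AND (0 XOR NOT 0)) XOR 1) XOR 0)
= 1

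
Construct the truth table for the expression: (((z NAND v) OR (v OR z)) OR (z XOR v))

z | v | Output
--------------
0 | 0 | 1
0 | 1 | 1
1 | 0 | 1
1 | 1 | 1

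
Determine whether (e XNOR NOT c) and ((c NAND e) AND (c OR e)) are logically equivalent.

Yes, they are equivalent — the two output columns agree on all 4 assignments:
e | c | Expression 1 | Expression 2
-----------------------------------
0 | 0 | 0 | 0
0 | 1 | 1 | 1
1 | 0 | 1 | 1
1 | 1 | 0 | 0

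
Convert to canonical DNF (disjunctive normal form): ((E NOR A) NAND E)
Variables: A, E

(NOT A AND NOT E) OR (NOT A AND E) OR (A AND NOT E) OR (A AND E)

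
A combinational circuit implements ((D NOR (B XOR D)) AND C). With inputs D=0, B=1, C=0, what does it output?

Substituting: ((0 NOR (1 XOR 0)) AND 0)
= 0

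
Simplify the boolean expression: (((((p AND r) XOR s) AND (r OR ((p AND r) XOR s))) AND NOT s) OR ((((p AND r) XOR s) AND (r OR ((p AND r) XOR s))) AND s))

By distribution ((E AND v) OR (E AND NOT v) = E) then absorption (E AND (E OR v) = E):
= ((p AND r) XOR s)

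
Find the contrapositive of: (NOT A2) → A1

Contrapositive: NOT A1 → A2
Note: A statement and its contrapositive are logically equivalent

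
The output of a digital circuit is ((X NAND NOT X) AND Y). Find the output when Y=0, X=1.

Substituting: ((1 NAND NOT 1) AND 0)
= 0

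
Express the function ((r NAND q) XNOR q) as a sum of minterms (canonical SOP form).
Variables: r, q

Σm(1) = (NOT r AND q)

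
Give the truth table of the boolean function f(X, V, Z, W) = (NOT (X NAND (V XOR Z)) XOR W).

X | V | Z | W | Output
----------------------
0 | 0 | 0 | 0 | 0
0 | 0 | 0 | 1 | 1
0 | 0 | 1 | 0 | 0
0 | 0 | 1 | 1 | 1
0 | 1 | 0 | 0 | 0
0 | 1 | 0 | 1 | 1
0 | 1 | 1 | 0 | 0
0 | 1 | 1 | 1 | 1
1 | 0 | 0 | 0 | 0
1 | 0 | 0 | 1 | 1
1 | 0 | 1 | 0 | 1
1 | 0 | 1 | 1 | 0
1 | 1 | 0 | 0 | 1
1 | 1 | 0 | 1 | 0
1 | 1 | 1 | 0 | 0
1 | 1 | 1 | 1 | 1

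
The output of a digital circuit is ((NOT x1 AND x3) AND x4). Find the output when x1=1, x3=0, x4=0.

Substituting: ((NOT 1 AND 0) AND 0)
= 0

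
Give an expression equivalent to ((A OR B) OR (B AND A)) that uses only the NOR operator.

((((A NOR B) NOR (A NOR B)) NOR ((B NOR B) NOR (A NOR A))) NOR (((A NOR B) NOR (A NOR B)) NOR ((B NOR B) NOR (A NOR A))))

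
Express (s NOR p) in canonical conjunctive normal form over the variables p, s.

(p OR NOT s) AND (NOT p OR s) AND (NOT p OR NOT s)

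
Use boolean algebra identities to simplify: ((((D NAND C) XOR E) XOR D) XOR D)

By XOR self-cancellation ((E XOR v) XOR v = E):
= ((D NAND C) XOR E)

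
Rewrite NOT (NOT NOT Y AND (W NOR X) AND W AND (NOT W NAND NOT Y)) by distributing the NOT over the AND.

NOT Y OR NOT (W NOR X) OR NOT W OR NOT (NOT W NAND NOT Y)
De Morgan's: NOT(AND of terms) = OR of negations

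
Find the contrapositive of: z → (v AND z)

Contrapositive: NOT (v AND z) → NOT z
Note: A statement and its contrapositive are logically equivalent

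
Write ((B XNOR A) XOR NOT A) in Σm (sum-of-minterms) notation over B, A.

Σm(2, 3) = (B AND NOT A) OR (B AND A)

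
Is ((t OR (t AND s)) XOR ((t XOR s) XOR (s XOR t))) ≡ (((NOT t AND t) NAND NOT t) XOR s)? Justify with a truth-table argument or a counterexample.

No. Counterexample: with s=0, t=0, Expression 1 = 0 but Expression 2 = 1.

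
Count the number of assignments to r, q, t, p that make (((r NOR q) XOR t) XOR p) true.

Satisfying assignments: (0,0,0,0), (0,0,1,1), (0,1,0,1), (0,1,1,0), (1,0,0,1), (1,0,1,0), (1,1,0,1), (1,1,1,0)
Count: 8 out of 16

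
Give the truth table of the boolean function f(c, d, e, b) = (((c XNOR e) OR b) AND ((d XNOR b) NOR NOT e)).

c | d | e | b | Output
----------------------
0 | 0 | 0 | 0 | 0
0 | 0 | 0 | 1 | 0
0 | 0 | 1 | 0 | 0
0 | 0 | 1 | 1 | 1
0 | 1 | 0 | 0 | 0
0 | 1 | 0 | 1 | 0
0 | 1 | 1 | 0 | 0
0 | 1 | 1 | 1 | 0
1 | 0 | 0 | 0 | 0
1 | 0 | 0 | 1 | 0
1 | 0 | 1 | 0 | 0
1 | 0 | 1 | 1 | 1
1 | 1 | 0 | 0 | 0
1 | 1 | 0 | 1 | 0
1 | 1 | 1 | 0 | 1
1 | 1 | 1 | 1 | 0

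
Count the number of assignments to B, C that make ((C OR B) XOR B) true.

Satisfying assignments: (0,1)
Count: 1 out of 4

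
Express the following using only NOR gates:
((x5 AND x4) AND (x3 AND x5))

((((x5 NOR x5) NOR (x4 NOR x4)) NOR ((x5 NOR x5) NOR (x4 NOR x4))) NOR (((x3 NOR x3) NOR (x5 NOR x5)) NOR ((x3 NOR x3) NOR (x5 NOR x5))))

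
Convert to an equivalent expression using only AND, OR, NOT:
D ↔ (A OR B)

(D AND (A OR B)) OR (NOT D AND NOT (A OR B))
(Biconditional = both true or both false)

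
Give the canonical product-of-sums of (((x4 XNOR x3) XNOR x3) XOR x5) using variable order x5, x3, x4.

ΠM(0, 2, 5, 7) = (x5 OR x3 OR x4) AND (x5 OR NOT x3 OR x4) AND (NOT x5 OR x3 OR NOT x4) AND (NOT x5 OR NOT x3 OR NOT x4)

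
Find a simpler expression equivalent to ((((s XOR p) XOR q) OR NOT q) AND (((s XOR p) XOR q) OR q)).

By distribution ((E OR v) AND (E OR NOT v) = E):
= ((s XOR p) XOR q)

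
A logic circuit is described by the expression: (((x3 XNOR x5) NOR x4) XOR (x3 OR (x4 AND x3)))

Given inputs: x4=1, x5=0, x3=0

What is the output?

Substituting: (((0 XNOR 0) NOR 1) XOR (0 OR (1 AND 0)))
= 0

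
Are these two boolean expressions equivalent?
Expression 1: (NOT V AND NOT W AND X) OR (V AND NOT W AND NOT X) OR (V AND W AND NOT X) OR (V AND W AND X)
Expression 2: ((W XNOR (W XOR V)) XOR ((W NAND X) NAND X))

Yes, they are equivalent — the two output columns agree on all 8 assignments:
V | W | X | Expression 1 | Expression 2
---------------------------------------
0 | 0 | 0 | 0 | 0
0 | 0 | 1 | 1 | 1
0 | 1 | 0 | 0 | 0
0 | 1 | 1 | 0 | 0
1 | 0 | 0 | 1 | 1
1 | 0 | 1 | 0 | 0
1 | 1 | 0 | 1 | 1
1 | 1 | 1 | 1 | 1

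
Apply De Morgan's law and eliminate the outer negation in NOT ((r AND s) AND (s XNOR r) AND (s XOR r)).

NOT (r AND s) OR NOT (s XNOR r) OR NOT (s XOR r)
De Morgan's: NOT(AND of terms) = OR of negations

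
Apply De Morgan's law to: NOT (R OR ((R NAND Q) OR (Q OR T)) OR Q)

NOT R AND NOT ((R NAND Q) OR (Q OR T)) AND NOT Q
De Morgan's: NOT(OR of terms) = AND of negations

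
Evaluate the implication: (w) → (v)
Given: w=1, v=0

Antecedent (w) = 1; consequent (v) = 0.
1 → 0 = 0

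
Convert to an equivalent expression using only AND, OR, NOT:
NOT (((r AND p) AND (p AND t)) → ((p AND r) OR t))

((r AND p) AND (p AND t)) AND NOT ((p AND r) OR t)
(Negated implication: NOT(A → B) = A AND NOT B)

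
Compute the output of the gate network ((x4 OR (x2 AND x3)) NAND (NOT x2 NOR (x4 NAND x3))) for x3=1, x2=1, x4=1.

Substituting: ((1 OR (1 AND 1)) NAND (NOT 1 NOR (1 NAND 1)))
= 0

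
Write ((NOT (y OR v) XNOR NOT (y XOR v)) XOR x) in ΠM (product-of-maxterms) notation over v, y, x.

ΠM(1, 3, 5, 6) = (v OR y OR NOT x) AND (v OR NOT y OR NOT x) AND (NOT v OR y OR NOT x) AND (NOT v OR NOT y OR x)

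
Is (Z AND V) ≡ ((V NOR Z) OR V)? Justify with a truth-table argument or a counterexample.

No. Counterexample: with Z=0, V=0, Expression 1 = 0 but Expression 2 = 1.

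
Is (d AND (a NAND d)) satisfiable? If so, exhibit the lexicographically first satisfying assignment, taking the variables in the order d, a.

d=1, a=0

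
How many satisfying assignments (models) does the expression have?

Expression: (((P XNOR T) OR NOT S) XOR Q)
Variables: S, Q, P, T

Satisfying assignments: (0,0,0,0), (0,0,0,1), (0,0,1,0), (0,0,1,1), (1,0,0,0), (1,0,1,1), (1,1,0,1), (1,1,1,0)
Count: 8 out of 16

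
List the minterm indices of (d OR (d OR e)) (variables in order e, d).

Σm(1, 2, 3) = (NOT e AND d) OR (e AND NOT d) OR (e AND d)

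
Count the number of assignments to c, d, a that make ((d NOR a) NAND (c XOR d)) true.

Satisfying assignments: (0,0,0), (0,0,1), (0,1,0), (0,1,1), (1,0,1), (1,1,0), (1,1,1)
Count: 7 out of 8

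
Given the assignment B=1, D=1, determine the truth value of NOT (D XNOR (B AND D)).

Substituting: NOT (1 XNOR (1 AND 1))
= 0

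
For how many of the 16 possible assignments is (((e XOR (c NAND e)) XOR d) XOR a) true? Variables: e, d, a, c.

Satisfying assignments: (0,0,0,0), (0,0,0,1), (0,1,1,0), (0,1,1,1), (1,0,0,1), (1,0,1,0), (1,1,0,0), (1,1,1,1)
Count: 8 out of 16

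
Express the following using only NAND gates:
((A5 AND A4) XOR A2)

((((A5 NAND A4) NAND (A5 NAND A4)) NAND (((A5 NAND A4) NAND (A5 NAND A4)) NAND A2)) NAND (A2 NAND (((A5 NAND A4) NAND (A5 NAND A4)) NAND A2)))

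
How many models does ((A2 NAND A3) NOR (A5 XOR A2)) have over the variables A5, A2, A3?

Satisfying assignments: (1,1,1)
Count: 1 out of 8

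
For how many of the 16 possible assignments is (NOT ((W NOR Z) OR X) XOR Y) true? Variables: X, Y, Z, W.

Satisfying assignments: (0,0,0,1), (0,0,1,0), (0,0,1,1), (0,1,0,0), (1,1,0,0), (1,1,0,1), (1,1,1,0), (1,1,1,1)
Count: 8 out of 16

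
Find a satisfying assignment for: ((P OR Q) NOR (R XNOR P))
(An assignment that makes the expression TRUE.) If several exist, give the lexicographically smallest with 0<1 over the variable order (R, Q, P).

R=1, Q=0, P=0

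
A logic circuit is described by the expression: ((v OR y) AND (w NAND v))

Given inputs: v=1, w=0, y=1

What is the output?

Substituting: ((1 OR 1) AND (0 NAND 1))
= 1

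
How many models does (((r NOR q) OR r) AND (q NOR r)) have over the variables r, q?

Satisfying assignments: (0,0)
Count: 1 out of 4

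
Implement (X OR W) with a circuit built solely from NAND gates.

((X NAND X) NAND (W NAND W))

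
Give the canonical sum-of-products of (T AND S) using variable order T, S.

Σm(3) = (T AND S)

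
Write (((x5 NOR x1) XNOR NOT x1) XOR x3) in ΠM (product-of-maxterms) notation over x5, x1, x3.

ΠM(1, 3, 4, 7) = (x5 OR x1 OR NOT x3) AND (x5 OR NOT x1 OR NOT x3) AND (NOT x5 OR x1 OR x3) AND (NOT x5 OR NOT x1 OR NOT x3)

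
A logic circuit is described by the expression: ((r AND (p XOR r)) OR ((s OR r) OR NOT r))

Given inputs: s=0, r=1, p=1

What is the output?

Substituting: ((1 AND (1 XOR 1)) OR ((0 OR 1) OR NOT 1))
= 1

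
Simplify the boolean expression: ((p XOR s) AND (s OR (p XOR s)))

By absorption (E AND (E OR v) = E):
= (p XOR s)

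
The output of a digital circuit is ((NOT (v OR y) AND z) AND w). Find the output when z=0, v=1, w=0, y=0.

Substituting: ((NOT (1 OR 0) AND 0) AND 0)
= 0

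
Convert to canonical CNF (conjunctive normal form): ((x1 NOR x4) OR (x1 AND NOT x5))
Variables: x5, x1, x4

(x5 OR x1 OR NOT x4) AND (NOT x5 OR x1 OR NOT x4) AND (NOT x5 OR NOT x1 OR x4) AND (NOT x5 OR NOT x1 OR NOT x4)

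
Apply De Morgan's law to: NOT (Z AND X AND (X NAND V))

NOT Z OR NOT X OR NOT (X NAND V)
De Morgan's: NOT(AND of terms) = OR of negations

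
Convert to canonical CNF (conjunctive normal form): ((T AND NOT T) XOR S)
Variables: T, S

(T OR S) AND (NOT T OR S)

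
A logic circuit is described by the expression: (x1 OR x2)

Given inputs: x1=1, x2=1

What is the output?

Substituting: (1 OR 1)
= 1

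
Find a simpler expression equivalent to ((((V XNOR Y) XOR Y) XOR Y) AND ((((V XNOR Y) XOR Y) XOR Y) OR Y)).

By absorption (E AND (E OR v) = E) then XOR self-cancellation ((E XOR v) XOR v = E):
= (V XNOR Y)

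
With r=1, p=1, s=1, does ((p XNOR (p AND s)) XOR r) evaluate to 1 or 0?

Substituting: ((1 XNOR (1 AND 1)) XOR 1)
= 0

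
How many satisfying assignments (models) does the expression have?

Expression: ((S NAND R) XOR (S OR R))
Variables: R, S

Satisfying assignments: (0,0), (1,1)
Count: 2 out of 4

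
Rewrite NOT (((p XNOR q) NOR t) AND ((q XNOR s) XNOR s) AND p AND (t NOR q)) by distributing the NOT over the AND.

NOT ((p XNOR q) NOR t) OR NOT ((q XNOR s) XNOR s) OR NOT p OR NOT (t NOR q)
De Morgan's: NOT(AND of terms) = OR of negations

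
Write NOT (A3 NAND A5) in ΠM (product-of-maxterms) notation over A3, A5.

ΠM(0, 1, 2) = (A3 OR A5) AND (A3 OR NOT A5) AND (NOT A3 OR A5)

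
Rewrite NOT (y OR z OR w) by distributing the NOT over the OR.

NOT y AND NOT z AND NOT w
De Morgan's: NOT(OR of terms) = AND of negations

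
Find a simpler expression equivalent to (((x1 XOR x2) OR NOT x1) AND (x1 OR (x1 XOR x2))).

By distribution ((E OR v) AND (E OR NOT v) = E):
= (x1 XOR x2)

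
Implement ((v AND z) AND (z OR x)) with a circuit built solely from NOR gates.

((((v NOR v) NOR (z NOR z)) NOR ((v NOR v) NOR (z NOR z))) NOR (((z NOR x) NOR (z NOR x)) NOR ((z NOR x) NOR (z NOR x))))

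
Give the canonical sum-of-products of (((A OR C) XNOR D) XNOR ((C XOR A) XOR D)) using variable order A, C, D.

Σm(6, 7) = (A AND C AND NOT D) OR (A AND C AND D)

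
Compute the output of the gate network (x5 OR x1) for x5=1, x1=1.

Substituting: (1 OR 1)
= 1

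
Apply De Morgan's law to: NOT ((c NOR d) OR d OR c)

NOT (c NOR d) AND NOT d AND NOT c
De Morgan's: NOT(OR of terms) = AND of negations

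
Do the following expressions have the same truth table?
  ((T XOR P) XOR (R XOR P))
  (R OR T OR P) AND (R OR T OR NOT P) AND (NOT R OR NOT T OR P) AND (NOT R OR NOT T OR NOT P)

Yes, they are equivalent — the two output columns agree on all 8 assignments:
R | T | P | Expression 1 | Expression 2
---------------------------------------
0 | 0 | 0 | 0 | 0
0 | 0 | 1 | 0 | 0
0 | 1 | 0 | 1 | 1
0 | 1 | 1 | 1 | 1
1 | 0 | 0 | 1 | 1
1 | 0 | 1 | 1 | 1
1 | 1 | 0 | 0 | 0
1 | 1 | 1 | 0 | 0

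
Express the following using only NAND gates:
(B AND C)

((B NAND C) NAND (B NAND C))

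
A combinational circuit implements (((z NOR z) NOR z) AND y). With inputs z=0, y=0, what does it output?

Substituting: (((0 NOR 0) NOR 0) AND 0)
= 0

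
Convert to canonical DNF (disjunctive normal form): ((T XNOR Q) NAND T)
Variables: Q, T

(NOT Q AND NOT T) OR (NOT Q AND T) OR (Q AND NOT T)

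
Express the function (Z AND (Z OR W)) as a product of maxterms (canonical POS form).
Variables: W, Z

ΠM(0, 2) = (W OR Z) AND (NOT W OR Z)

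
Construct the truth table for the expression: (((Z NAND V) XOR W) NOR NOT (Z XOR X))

X | W | V | Z | Output
----------------------
0 | 0 | 0 | 0 | 0
0 | 0 | 0 | 1 | 0
0 | 0 | 1 | 0 | 0
0 | 0 | 1 | 1 | 1
0 | 1 | 0 | 0 | 0
0 | 1 | 0 | 1 | 1
0 | 1 | 1 | 0 | 0
0 | 1 | 1 | 1 | 0
1 | 0 | 0 | 0 | 0
1 | 0 | 0 | 1 | 0
1 | 0 | 1 | 0 | 0
1 | 0 | 1 | 1 | 0
1 | 1 | 0 | 0 | 1
1 | 1 | 0 | 1 | 0
1 | 1 | 1 | 0 | 1
1 | 1 | 1 | 1 | 0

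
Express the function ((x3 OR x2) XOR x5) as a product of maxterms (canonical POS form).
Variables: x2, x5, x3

ΠM(0, 3, 6, 7) = (x2 OR x5 OR x3) AND (x2 OR NOT x5 OR NOT x3) AND (NOT x2 OR NOT x5 OR x3) AND (NOT x2 OR NOT x5 OR NOT x3)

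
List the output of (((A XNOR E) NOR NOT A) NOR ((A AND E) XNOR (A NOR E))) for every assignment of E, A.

E | A | Output
--------------
0 | 0 | 1
0 | 1 | 0
1 | 0 | 0
1 | 1 | 1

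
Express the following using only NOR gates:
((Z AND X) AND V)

((((Z NOR Z) NOR (X NOR X)) NOR ((Z NOR Z) NOR (X NOR X))) NOR (V NOR V))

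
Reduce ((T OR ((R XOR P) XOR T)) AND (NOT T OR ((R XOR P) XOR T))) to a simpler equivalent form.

By distribution ((E OR v) AND (E OR NOT v) = E):
= ((R XOR P) XOR T)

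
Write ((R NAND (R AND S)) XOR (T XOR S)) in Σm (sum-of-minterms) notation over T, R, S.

Σm(0, 2, 3, 5) = (NOT T AND NOT R AND NOT S) OR (NOT T AND R AND NOT S) OR (NOT T AND R AND S) OR (T AND NOT R AND S)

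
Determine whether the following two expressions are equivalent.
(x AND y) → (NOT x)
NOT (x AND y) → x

No, Inverse is not equivalent to original (counterexample: x=0, y=0)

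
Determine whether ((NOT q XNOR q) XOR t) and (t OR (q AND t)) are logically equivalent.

Yes, they are equivalent — the two output columns agree on all 4 assignments:
t | q | Expression 1 | Expression 2
-----------------------------------
0 | 0 | 0 | 0
0 | 1 | 0 | 0
1 | 0 | 1 | 1
1 | 1 | 1 | 1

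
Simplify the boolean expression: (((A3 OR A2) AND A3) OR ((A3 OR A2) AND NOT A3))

By distribution ((E AND v) OR (E AND NOT v) = E):
= (A3 OR A2)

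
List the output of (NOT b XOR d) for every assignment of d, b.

d | b | Output
--------------
0 | 0 | 1
0 | 1 | 0
1 | 0 | 0
1 | 1 | 1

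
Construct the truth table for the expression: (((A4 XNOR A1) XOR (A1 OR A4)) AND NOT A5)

A5 | A4 | A1 | Output
---------------------
0 | 0 | 0 | 1
0 | 0 | 1 | 1
0 | 1 | 0 | 1
0 | 1 | 1 | 0
1 | 0 | 0 | 0
1 | 0 | 1 | 0
1 | 1 | 0 | 0
1 | 1 | 1 | 0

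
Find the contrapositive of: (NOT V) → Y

Contrapositive: NOT Y → V
Note: A statement and its contrapositive are logically equivalent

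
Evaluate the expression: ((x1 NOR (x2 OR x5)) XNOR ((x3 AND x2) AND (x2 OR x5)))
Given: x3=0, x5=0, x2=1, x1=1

Substituting: ((1 NOR (1 OR 0)) XNOR ((0 AND 1) AND (1 OR 0)))
= 1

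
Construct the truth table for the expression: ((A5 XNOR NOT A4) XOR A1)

A4 | A5 | A1 | Output
---------------------
0 | 0 | 0 | 0
0 | 0 | 1 | 1
0 | 1 | 0 | 1
0 | 1 | 1 | 0
1 | 0 | 0 | 1
1 | 0 | 1 | 0
1 | 1 | 0 | 0
1 | 1 | 1 | 1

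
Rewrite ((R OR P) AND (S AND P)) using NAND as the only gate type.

((((R NAND R) NAND (P NAND P)) NAND ((S NAND P) NAND (S NAND P))) NAND (((R NAND R) NAND (P NAND P)) NAND ((S NAND P) NAND (S NAND P))))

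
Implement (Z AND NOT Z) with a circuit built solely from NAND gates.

((Z NAND (Z NAND Z)) NAND (Z NAND (Z NAND Z)))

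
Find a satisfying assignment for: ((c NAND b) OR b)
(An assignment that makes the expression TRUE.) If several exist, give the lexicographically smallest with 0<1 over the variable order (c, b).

c=0, b=0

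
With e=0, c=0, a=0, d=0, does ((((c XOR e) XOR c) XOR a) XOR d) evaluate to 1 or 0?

Substituting: ((((0 XOR 0) XOR 0) XOR 0) XOR 0)
= 0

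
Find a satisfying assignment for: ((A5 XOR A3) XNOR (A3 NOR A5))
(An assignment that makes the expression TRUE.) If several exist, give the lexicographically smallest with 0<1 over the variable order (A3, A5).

A3=1, A5=1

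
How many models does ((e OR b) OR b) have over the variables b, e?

Satisfying assignments: (0,1), (1,0), (1,1)
Count: 3 out of 4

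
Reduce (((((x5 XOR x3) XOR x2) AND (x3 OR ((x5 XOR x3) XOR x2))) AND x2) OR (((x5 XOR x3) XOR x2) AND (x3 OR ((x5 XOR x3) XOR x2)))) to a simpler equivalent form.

By absorption (E OR (E AND v) = E) then absorption (E AND (E OR v) = E):
= ((x5 XOR x3) XOR x2)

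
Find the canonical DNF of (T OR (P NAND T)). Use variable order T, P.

(NOT T AND NOT P) OR (NOT T AND P) OR (T AND NOT P) OR (T AND P)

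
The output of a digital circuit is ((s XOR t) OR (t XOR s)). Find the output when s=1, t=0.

Substituting: ((1 XOR 0) OR (0 XOR 1))
= 1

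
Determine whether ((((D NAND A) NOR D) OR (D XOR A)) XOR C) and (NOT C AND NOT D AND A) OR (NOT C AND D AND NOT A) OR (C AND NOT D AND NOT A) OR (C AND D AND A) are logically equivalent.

Yes, they are equivalent — the two output columns agree on all 8 assignments:
C | D | A | Expression 1 | Expression 2
---------------------------------------
0 | 0 | 0 | 0 | 0
0 | 0 | 1 | 1 | 1
0 | 1 | 0 | 1 | 1
0 | 1 | 1 | 0 | 0
1 | 0 | 0 | 1 | 1
1 | 0 | 1 | 0 | 0
1 | 1 | 0 | 0 | 0
1 | 1 | 1 | 1 | 1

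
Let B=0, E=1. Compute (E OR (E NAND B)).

Substituting: (1 OR (1 NAND 0))
= 1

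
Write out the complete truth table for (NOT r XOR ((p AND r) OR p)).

r | p | Output
--------------
0 | 0 | 1
0 | 1 | 0
1 | 0 | 0
1 | 1 | 1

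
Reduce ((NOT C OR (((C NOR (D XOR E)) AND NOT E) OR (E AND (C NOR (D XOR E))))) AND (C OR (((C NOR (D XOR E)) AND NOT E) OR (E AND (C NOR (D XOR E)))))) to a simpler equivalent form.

By distribution ((E OR v) AND (E OR NOT v) = E) then distribution ((E AND v) OR (E AND NOT v) = E):
= (C NOR (D XOR E))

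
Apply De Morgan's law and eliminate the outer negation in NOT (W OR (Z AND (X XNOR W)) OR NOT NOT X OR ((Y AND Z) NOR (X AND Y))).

NOT W AND NOT (Z AND (X XNOR W)) AND NOT X AND NOT ((Y AND Z) NOR (X AND Y))
De Morgan's: NOT(OR of terms) = AND of negations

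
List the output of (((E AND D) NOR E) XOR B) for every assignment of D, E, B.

D | E | B | Output
------------------
0 | 0 | 0 | 1
0 | 0 | 1 | 0
0 | 1 | 0 | 0
0 | 1 | 1 | 1
1 | 0 | 0 | 1
1 | 0 | 1 | 0
1 | 1 | 0 | 0
1 | 1 | 1 | 1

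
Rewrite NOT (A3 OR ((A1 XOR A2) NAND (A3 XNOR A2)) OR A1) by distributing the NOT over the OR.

NOT A3 AND NOT ((A1 XOR A2) NAND (A3 XNOR A2)) AND NOT A1
De Morgan's: NOT(OR of terms) = AND of negations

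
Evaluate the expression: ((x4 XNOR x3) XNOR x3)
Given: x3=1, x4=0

Substituting: ((0 XNOR 1) XNOR 1)
= 0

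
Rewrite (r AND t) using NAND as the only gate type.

((r NAND t) NAND (r NAND t))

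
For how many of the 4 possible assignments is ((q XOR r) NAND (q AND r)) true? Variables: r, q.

Satisfying assignments: (0,0), (0,1), (1,0), (1,1)
Count: 4 out of 4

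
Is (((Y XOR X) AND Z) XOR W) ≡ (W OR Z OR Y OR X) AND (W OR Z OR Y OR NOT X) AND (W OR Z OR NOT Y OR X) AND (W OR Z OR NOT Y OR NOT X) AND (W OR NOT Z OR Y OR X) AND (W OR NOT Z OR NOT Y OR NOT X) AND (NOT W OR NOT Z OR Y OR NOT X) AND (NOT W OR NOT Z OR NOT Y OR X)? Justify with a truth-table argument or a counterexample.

Yes, they are equivalent — the two output columns agree on all 16 assignments:
W | Z | Y | X | Expression 1 | Expression 2
-------------------------------------------
0 | 0 | 0 | 0 | 0 | 0
0 | 0 | 0 | 1 | 0 | 0
0 | 0 | 1 | 0 | 0 | 0
0 | 0 | 1 | 1 | 0 | 0
0 | 1 | 0 | 0 | 0 | 0
0 | 1 | 0 | 1 | 1 | 1
0 | 1 | 1 | 0 | 1 | 1
0 | 1 | 1 | 1 | 0 | 0
1 | 0 | 0 | 0 | 1 | 1
1 | 0 | 0 | 1 | 1 | 1
1 | 0 | 1 | 0 | 1 | 1
1 | 0 | 1 | 1 | 1 | 1
1 | 1 | 0 | 0 | 1 | 1
1 | 1 | 0 | 1 | 0 | 0
1 | 1 | 1 | 0 | 0 | 0
1 | 1 | 1 | 1 | 1 | 1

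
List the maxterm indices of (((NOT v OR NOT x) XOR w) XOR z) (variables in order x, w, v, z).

ΠM(1, 3, 4, 6, 9, 10, 12, 15) = (x OR w OR v OR NOT z) AND (x OR w OR NOT v OR NOT z) AND (x OR NOT w OR v OR z) AND (x OR NOT w OR NOT v OR z) AND (NOT x OR w OR v OR NOT z) AND (NOT x OR w OR NOT v OR z) AND (NOT x OR NOT w OR v OR z) AND (NOT x OR NOT w OR NOT v OR NOT z)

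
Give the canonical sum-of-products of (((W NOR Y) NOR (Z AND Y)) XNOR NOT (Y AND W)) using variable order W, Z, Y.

Σm(1, 4, 6, 7) = (NOT W AND NOT Z AND Y) OR (W AND NOT Z AND NOT Y) OR (W AND Z AND NOT Y) OR (W AND Z AND Y)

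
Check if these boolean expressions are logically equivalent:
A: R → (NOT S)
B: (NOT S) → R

No, Converse is not equivalent to original (counterexample: R=0, S=0)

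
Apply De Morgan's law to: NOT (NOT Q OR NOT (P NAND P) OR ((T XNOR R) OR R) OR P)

Q AND (P NAND P) AND NOT ((T XNOR R) OR R) AND NOT P
De Morgan's: NOT(OR of terms) = AND of negations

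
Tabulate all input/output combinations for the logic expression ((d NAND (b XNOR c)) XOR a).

b | c | d | a | Output
----------------------
0 | 0 | 0 | 0 | 1
0 | 0 | 0 | 1 | 0
0 | 0 | 1 | 0 | 0
0 | 0 | 1 | 1 | 1
0 | 1 | 0 | 0 | 1
0 | 1 | 0 | 1 | 0
0 | 1 | 1 | 0 | 1
0 | 1 | 1 | 1 | 0
1 | 0 | 0 | 0 | 1
1 | 0 | 0 | 1 | 0
1 | 0 | 1 | 0 | 1
1 | 0 | 1 | 1 | 0
1 | 1 | 0 | 0 | 1
1 | 1 | 0 | 1 | 0
1 | 1 | 1 | 0 | 0
1 | 1 | 1 | 1 | 1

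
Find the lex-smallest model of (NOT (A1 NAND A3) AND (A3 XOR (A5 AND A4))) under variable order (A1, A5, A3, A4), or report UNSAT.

A1=1, A5=0, A3=1, A4=0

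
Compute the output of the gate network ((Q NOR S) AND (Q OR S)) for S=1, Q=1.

Substituting: ((1 NOR 1) AND (1 OR 1))
= 0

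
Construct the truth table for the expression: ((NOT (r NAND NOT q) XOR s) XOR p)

s | r | q | p | Output
----------------------
0 | 0 | 0 | 0 | 0
0 | 0 | 0 | 1 | 1
0 | 0 | 1 | 0 | 0
0 | 0 | 1 | 1 | 1
0 | 1 | 0 | 0 | 1
0 | 1 | 0 | 1 | 0
0 | 1 | 1 | 0 | 0
0 | 1 | 1 | 1 | 1
1 | 0 | 0 | 0 | 1
1 | 0 | 0 | 1 | 0
1 | 0 | 1 | 0 | 1
1 | 0 | 1 | 1 | 0
1 | 1 | 0 | 0 | 0
1 | 1 | 0 | 1 | 1
1 | 1 | 1 | 0 | 1
1 | 1 | 1 | 1 | 0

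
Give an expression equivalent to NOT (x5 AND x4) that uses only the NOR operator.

(((x5 NOR x5) NOR (x4 NOR x4)) NOR ((x5 NOR x5) NOR (x4 NOR x4)))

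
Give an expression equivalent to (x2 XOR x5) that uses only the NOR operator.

((((x2 NOR x5) NOR (x2 NOR x5)) NOR ((x2 NOR x5) NOR (x2 NOR x5))) NOR ((((x2 NOR x2) NOR (x5 NOR x5)) NOR ((x2 NOR x2) NOR (x5 NOR x5))) NOR (((x2 NOR x2) NOR (x5 NOR x5)) NOR ((x2 NOR x2) NOR (x5 NOR x5)))))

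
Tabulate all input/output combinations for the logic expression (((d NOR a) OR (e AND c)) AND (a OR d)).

e | c | d | a | Output
----------------------
0 | 0 | 0 | 0 | 0
0 | 0 | 0 | 1 | 0
0 | 0 | 1 | 0 | 0
0 | 0 | 1 | 1 | 0
0 | 1 | 0 | 0 | 0
0 | 1 | 0 | 1 | 0
0 | 1 | 1 | 0 | 0
0 | 1 | 1 | 1 | 0
1 | 0 | 0 | 0 | 0
1 | 0 | 0 | 1 | 0
1 | 0 | 1 | 0 | 0
1 | 0 | 1 | 1 | 0
1 | 1 | 0 | 0 | 0
1 | 1 | 0 | 1 | 1
1 | 1 | 1 | 0 | 1
1 | 1 | 1 | 1 | 1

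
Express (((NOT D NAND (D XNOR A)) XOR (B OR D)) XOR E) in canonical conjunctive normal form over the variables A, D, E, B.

(A OR D OR E OR B) AND (A OR D OR NOT E OR NOT B) AND (A OR NOT D OR E OR B) AND (A OR NOT D OR E OR NOT B) AND (NOT A OR D OR E OR NOT B) AND (NOT A OR D OR NOT E OR B) AND (NOT A OR NOT D OR E OR B) AND (NOT A OR NOT D OR E OR NOT B)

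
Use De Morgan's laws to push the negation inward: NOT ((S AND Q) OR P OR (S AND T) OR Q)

NOT (S AND Q) AND NOT P AND NOT (S AND T) AND NOT Q
De Morgan's: NOT(OR of terms) = AND of negations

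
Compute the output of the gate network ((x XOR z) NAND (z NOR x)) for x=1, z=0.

Substituting: ((1 XOR 0) NAND (0 NOR 1))
= 1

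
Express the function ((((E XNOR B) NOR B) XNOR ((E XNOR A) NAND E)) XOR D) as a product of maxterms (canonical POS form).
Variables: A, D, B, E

ΠM(0, 2, 3, 5, 8, 9, 10, 15) = (A OR D OR B OR E) AND (A OR D OR NOT B OR E) AND (A OR D OR NOT B OR NOT E) AND (A OR NOT D OR B OR NOT E) AND (NOT A OR D OR B OR E) AND (NOT A OR D OR B OR NOT E) AND (NOT A OR D OR NOT B OR E) AND (NOT A OR NOT D OR NOT B OR NOT E)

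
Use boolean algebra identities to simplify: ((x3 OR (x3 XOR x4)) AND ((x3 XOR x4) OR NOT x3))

By distribution ((E OR v) AND (E OR NOT v) = E):
= (x3 XOR x4)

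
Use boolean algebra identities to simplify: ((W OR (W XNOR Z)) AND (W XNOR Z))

By absorption (E AND (E OR v) = E):
= (W XNOR Z)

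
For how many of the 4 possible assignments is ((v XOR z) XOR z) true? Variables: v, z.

Satisfying assignments: (1,0), (1,1)
Count: 2 out of 4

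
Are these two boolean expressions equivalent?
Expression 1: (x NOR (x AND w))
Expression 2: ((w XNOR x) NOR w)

No. Counterexample: with w=0, x=0, Expression 1 = 1 but Expression 2 = 0.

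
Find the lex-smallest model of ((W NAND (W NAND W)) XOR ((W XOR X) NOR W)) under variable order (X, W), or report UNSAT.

X=0, W=1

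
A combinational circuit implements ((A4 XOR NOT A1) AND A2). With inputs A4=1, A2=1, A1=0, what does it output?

Substituting: ((1 XOR NOT 0) AND 1)
= 0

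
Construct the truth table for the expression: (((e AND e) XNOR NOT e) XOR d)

d | e | Output
--------------
0 | 0 | 0
0 | 1 | 0
1 | 0 | 1
1 | 1 | 1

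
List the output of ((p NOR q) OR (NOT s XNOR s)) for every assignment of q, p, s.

q | p | s | Output
------------------
0 | 0 | 0 | 1
0 | 0 | 1 | 1
0 | 1 | 0 | 0
0 | 1 | 1 | 0
1 | 0 | 0 | 0
1 | 0 | 1 | 0
1 | 1 | 0 | 0
1 | 1 | 1 | 0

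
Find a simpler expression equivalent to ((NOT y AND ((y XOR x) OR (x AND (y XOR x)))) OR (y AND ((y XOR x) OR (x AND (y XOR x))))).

By distribution ((E AND v) OR (E AND NOT v) = E) then absorption (E OR (E AND v) = E):
= (y XOR x)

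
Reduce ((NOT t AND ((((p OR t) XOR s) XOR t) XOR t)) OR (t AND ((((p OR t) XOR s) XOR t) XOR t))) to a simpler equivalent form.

By distribution ((E AND v) OR (E AND NOT v) = E) then XOR self-cancellation ((E XOR v) XOR v = E):
= ((p OR t) XOR s)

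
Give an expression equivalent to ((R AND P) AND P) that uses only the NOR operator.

((((R NOR R) NOR (P NOR P)) NOR ((R NOR R) NOR (P NOR P))) NOR (P NOR P))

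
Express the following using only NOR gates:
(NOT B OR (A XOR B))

(((B NOR B) NOR ((((A NOR B) NOR (A NOR B)) NOR ((A NOR B) NOR (A NOR B))) NOR ((((A NOR A) NOR (B NOR B)) NOR ((A NOR A) NOR (B NOR B))) NOR (((A NOR A) NOR (B NOR B)) NOR ((A NOR A) NOR (B NOR B)))))) NOR ((B NOR B) NOR ((((A NOR B) NOR (A NOR B)) NOR ((A NOR B) NOR (A NOR B))) NOR ((((A NOR A) NOR (B NOR B)) NOR ((A NOR A) NOR (B NOR B))) NOR (((A NOR A) NOR (B NOR B)) NOR ((A NOR A) NOR (B NOR B)))))))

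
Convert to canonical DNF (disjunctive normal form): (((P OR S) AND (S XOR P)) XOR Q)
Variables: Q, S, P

(NOT Q AND NOT S AND P) OR (NOT Q AND S AND NOT P) OR (Q AND NOT S AND NOT P) OR (Q AND S AND P)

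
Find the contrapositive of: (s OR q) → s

Contrapositive: NOT s → NOT (s OR q)
Note: A statement and its contrapositive are logically equivalent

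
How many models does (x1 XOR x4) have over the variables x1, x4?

Satisfying assignments: (0,1), (1,0)
Count: 2 out of 4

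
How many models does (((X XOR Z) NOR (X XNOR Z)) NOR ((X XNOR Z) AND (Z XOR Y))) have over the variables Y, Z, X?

Satisfying assignments: (0,0,0), (0,0,1), (0,1,0), (1,0,1), (1,1,0), (1,1,1)
Count: 6 out of 8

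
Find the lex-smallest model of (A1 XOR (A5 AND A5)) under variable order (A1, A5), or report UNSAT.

A1=0, A5=1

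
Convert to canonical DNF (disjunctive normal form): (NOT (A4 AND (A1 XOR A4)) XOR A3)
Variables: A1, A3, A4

(NOT A1 AND NOT A3 AND NOT A4) OR (NOT A1 AND A3 AND A4) OR (A1 AND NOT A3 AND NOT A4) OR (A1 AND NOT A3 AND A4)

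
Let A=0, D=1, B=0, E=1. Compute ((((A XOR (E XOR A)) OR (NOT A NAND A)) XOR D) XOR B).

Substituting: ((((0 XOR (1 XOR 0)) OR (NOT 0 NAND 0)) XOR 1) XOR 0)
= 0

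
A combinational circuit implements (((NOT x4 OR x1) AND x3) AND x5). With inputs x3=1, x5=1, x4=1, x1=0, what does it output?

Substituting: (((NOT 1 OR 0) AND 1) AND 1)
= 0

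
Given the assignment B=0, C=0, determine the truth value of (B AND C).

Substituting: (0 AND 0)
= 0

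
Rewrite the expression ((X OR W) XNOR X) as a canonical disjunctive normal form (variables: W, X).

(NOT W AND NOT X) OR (NOT W AND X) OR (W AND X)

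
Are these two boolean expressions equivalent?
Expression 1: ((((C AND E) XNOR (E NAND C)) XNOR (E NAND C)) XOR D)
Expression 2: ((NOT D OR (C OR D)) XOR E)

No. Counterexample: with C=0, E=0, D=0, Expression 1 = 0 but Expression 2 = 1.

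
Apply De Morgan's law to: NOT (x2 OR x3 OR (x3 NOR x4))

NOT x2 AND NOT x3 AND NOT (x3 NOR x4)
De Morgan's: NOT(OR of terms) = AND of negations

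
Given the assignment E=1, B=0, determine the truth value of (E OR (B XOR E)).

Substituting: (1 OR (0 XOR 1))
= 1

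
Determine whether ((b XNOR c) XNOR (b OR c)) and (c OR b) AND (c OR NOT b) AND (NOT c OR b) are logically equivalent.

Yes, they are equivalent — the two output columns agree on all 4 assignments:
c | b | Expression 1 | Expression 2
-----------------------------------
0 | 0 | 0 | 0
0 | 1 | 0 | 0
1 | 0 | 0 | 0
1 | 1 | 1 | 1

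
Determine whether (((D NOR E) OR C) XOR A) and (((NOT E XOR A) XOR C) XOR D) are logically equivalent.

No. Counterexample: with A=0, C=0, E=1, D=1, Expression 1 = 0 but Expression 2 = 1.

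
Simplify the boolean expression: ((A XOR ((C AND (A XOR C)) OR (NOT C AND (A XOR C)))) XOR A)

By XOR self-cancellation ((E XOR v) XOR v = E) then distribution ((E AND v) OR (E AND NOT v) = E):
= (A XOR C)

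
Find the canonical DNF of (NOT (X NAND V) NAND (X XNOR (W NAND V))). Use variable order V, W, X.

(NOT V AND NOT W AND NOT X) OR (NOT V AND NOT W AND X) OR (NOT V AND W AND NOT X) OR (NOT V AND W AND X) OR (V AND NOT W AND NOT X) OR (V AND W AND NOT X) OR (V AND W AND X)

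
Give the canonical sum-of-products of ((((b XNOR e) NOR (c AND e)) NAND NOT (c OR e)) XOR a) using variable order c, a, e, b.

Σm(0, 2, 3, 5, 8, 9, 10, 11) = (NOT c AND NOT a AND NOT e AND NOT b) OR (NOT c AND NOT a AND e AND NOT b) OR (NOT c AND NOT a AND e AND b) OR (NOT c AND a AND NOT e AND b) OR (c AND NOT a AND NOT e AND NOT b) OR (c AND NOT a AND NOT e AND b) OR (c AND NOT a AND e AND NOT b) OR (c AND NOT a AND e AND b)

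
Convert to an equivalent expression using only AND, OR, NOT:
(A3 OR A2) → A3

NOT (A3 OR A2) OR A3
(Implication elimination: A → B = NOT A OR B)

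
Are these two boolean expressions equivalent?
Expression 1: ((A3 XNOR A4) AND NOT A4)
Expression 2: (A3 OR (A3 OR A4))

No. Counterexample: with A3=0, A4=0, Expression 1 = 1 but Expression 2 = 0.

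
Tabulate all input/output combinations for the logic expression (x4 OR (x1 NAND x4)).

x1 | x4 | Output
----------------
0 | 0 | 1
0 | 1 | 1
1 | 0 | 1
1 | 1 | 1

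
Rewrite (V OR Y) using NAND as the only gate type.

((V NAND V) NAND (Y NAND Y))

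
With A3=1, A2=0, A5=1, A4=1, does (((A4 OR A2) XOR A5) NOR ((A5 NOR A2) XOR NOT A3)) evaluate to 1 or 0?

Substituting: (((1 OR 0) XOR 1) NOR ((1 NOR 0) XOR NOT 1))
= 1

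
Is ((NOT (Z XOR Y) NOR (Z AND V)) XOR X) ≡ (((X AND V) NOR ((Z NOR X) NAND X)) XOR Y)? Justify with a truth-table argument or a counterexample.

No. Counterexample: with X=0, Z=1, Y=0, V=0, Expression 1 = 1 but Expression 2 = 0.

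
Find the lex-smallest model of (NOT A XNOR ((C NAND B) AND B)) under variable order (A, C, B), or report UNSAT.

A=0, C=0, B=1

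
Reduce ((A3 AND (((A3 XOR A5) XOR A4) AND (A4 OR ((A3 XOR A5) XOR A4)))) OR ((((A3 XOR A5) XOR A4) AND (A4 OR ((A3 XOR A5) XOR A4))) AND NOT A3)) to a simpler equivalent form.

By distribution ((E AND v) OR (E AND NOT v) = E) then absorption (E AND (E OR v) = E):
= ((A3 XOR A5) XOR A4)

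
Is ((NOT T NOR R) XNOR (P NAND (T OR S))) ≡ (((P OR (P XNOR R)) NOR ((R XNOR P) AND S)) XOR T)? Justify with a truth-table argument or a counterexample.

No. Counterexample: with R=0, S=0, T=1, P=1, Expression 1 = 0 but Expression 2 = 1.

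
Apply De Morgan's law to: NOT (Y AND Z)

NOT Y OR NOT Z
De Morgan's: NOT(AND of terms) = OR of negations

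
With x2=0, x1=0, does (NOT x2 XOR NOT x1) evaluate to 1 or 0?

Substituting: (NOT 0 XOR NOT 0)
= 0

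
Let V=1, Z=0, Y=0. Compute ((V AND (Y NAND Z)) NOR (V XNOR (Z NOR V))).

Substituting: ((1 AND (0 NAND 0)) NOR (1 XNOR (0 NOR 1)))
= 0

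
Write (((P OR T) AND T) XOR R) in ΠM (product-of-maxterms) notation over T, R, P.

ΠM(0, 1, 6, 7) = (T OR R OR P) AND (T OR R OR NOT P) AND (NOT T OR NOT R OR P) AND (NOT T OR NOT R OR NOT P)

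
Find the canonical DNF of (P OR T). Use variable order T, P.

(NOT T AND P) OR (T AND NOT P) OR (T AND P)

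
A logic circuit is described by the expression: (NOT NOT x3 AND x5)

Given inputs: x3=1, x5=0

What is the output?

Substituting: (NOT NOT 1 AND 0)
= 0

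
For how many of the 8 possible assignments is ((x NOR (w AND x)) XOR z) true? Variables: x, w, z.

Satisfying assignments: (0,0,0), (0,1,0), (1,0,1), (1,1,1)
Count: 4 out of 8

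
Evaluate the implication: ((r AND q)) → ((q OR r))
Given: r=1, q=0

Antecedent ((r AND q)) = 0; consequent ((q OR r)) = 1.
0 → 1 = 1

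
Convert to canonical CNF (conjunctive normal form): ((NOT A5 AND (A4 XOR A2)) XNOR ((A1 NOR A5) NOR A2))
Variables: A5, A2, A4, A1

(A5 OR A2 OR A4 OR NOT A1) AND (A5 OR A2 OR NOT A4 OR A1) AND (A5 OR NOT A2 OR A4 OR A1) AND (A5 OR NOT A2 OR A4 OR NOT A1) AND (NOT A5 OR A2 OR A4 OR A1) AND (NOT A5 OR A2 OR A4 OR NOT A1) AND (NOT A5 OR A2 OR NOT A4 OR A1) AND (NOT A5 OR A2 OR NOT A4 OR NOT A1)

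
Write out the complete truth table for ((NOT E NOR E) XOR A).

A | E | Output
--------------
0 | 0 | 0
0 | 1 | 0
1 | 0 | 1
1 | 1 | 1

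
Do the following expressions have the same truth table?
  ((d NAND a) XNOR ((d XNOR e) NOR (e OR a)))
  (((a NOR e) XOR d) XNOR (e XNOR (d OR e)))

No. Counterexample: with d=0, a=0, e=0, Expression 1 = 0 but Expression 2 = 1.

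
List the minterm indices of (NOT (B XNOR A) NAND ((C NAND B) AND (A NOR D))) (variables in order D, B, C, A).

Σm(0, 1, 2, 3, 5, 6, 7, 8, 9, 10, 11, 12, 13, 14, 15) = (NOT D AND NOT B AND NOT C AND NOT A) OR (NOT D AND NOT B AND NOT C AND A) OR (NOT D AND NOT B AND C AND NOT A) OR (NOT D AND NOT B AND C AND A) OR (NOT D AND B AND NOT C AND A) OR (NOT D AND B AND C AND NOT A) OR (NOT D AND B AND C AND A) OR (D AND NOT B AND NOT C AND NOT A) OR (D AND NOT B AND NOT C AND A) OR (D AND NOT B AND C AND NOT A) OR (D AND NOT B AND C AND A) OR (D AND B AND NOT C AND NOT A) OR (D AND B AND NOT C AND A) OR (D AND B AND C AND NOT A) OR (D AND B AND C AND A)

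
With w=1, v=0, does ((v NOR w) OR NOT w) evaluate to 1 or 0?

Substituting: ((0 NOR 1) OR NOT 1)
= 0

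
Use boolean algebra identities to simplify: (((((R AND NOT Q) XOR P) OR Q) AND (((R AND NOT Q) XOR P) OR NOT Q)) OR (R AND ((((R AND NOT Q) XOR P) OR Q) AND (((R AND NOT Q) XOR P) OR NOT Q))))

By absorption (E OR (E AND v) = E) then distribution ((E OR v) AND (E OR NOT v) = E):
= ((R AND NOT Q) XOR P)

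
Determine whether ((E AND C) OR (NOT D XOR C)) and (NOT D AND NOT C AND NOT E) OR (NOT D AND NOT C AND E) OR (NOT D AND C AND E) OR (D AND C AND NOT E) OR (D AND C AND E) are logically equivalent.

Yes, they are equivalent — the two output columns agree on all 8 assignments:
D | C | E | Expression 1 | Expression 2
---------------------------------------
0 | 0 | 0 | 1 | 1
0 | 0 | 1 | 1 | 1
0 | 1 | 0 | 0 | 0
0 | 1 | 1 | 1 | 1
1 | 0 | 0 | 0 | 0
1 | 0 | 1 | 0 | 0
1 | 1 | 0 | 1 | 1
1 | 1 | 1 | 1 | 1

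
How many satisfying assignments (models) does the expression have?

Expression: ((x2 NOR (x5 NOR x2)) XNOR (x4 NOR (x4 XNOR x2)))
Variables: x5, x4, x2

Satisfying assignments: (0,0,0), (0,1,0), (0,1,1), (1,1,1)
Count: 4 out of 8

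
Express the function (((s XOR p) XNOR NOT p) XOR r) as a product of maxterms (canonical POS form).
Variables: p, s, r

ΠM(0, 3, 4, 7) = (p OR s OR r) AND (p OR NOT s OR NOT r) AND (NOT p OR s OR r) AND (NOT p OR NOT s OR NOT r)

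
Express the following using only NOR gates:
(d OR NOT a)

((d NOR (a NOR a)) NOR (d NOR (a NOR a)))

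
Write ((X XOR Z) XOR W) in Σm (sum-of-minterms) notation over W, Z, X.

Σm(1, 2, 4, 7) = (NOT W AND NOT Z AND X) OR (NOT W AND Z AND NOT X) OR (W AND NOT Z AND NOT X) OR (W AND Z AND X)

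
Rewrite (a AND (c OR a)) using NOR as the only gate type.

((a NOR a) NOR (((c NOR a) NOR (c NOR a)) NOR ((c NOR a) NOR (c NOR a))))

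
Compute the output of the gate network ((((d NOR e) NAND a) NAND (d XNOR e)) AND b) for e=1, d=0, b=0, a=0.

Substituting: ((((0 NOR 1) NAND 0) NAND (0 XNOR 1)) AND 0)
= 0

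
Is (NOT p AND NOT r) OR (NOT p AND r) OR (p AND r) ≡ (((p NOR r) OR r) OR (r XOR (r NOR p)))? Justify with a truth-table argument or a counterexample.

Yes, they are equivalent — the two output columns agree on all 4 assignments:
p | r | Expression 1 | Expression 2
-----------------------------------
0 | 0 | 1 | 1
0 | 1 | 1 | 1
1 | 0 | 0 | 0
1 | 1 | 1 | 1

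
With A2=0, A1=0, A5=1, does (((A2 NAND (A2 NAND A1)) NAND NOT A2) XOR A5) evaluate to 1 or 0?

Substituting: (((0 NAND (0 NAND 0)) NAND NOT 0) XOR 1)
= 1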